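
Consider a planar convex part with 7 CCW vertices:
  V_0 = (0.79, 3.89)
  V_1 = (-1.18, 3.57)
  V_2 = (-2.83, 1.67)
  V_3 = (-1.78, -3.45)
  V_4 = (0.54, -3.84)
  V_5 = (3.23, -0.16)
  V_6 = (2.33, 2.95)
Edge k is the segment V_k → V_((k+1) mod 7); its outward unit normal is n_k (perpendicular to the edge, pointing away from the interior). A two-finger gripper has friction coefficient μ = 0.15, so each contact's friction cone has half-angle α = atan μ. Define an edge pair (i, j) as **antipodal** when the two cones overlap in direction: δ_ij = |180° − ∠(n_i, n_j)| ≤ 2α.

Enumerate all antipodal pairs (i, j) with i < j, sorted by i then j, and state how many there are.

α = atan 0.15 = 8.53°;  2α = 17.06°
n_0 = (-0.1603, +0.9871)
n_1 = (-0.7550, +0.6557)
n_2 = (-0.9796, -0.2009)
n_3 = (-0.1658, -0.9862)
n_4 = (+0.8073, -0.5901)
n_5 = (+0.9606, +0.2780)
n_6 = (+0.5210, +0.8536)
  (0,1): δ = 140.20°  ·
  (0,2): δ = 87.64°  ·
  (0,3): δ = 18.77°  ·
  (0,4): δ = 44.61°  ·
  (0,5): δ = 96.91°  ·
  (0,6): δ = 139.37°  ·
  (1,2): δ = 127.44°  ·
  (1,3): δ = 58.57°  ·
  (1,4): δ = 4.81°  ✓
  (1,5): δ = 57.11°  ·
  (1,6): δ = 99.57°  ·
  (2,3): δ = 111.13°  ·
  (2,4): δ = 47.76°  ·
  (2,5): δ = 4.55°  ✓
  (2,6): δ = 47.01°  ·
  (3,4): δ = 116.62°  ·
  (3,5): δ = 64.32°  ·
  (3,6): δ = 21.86°  ·
  (4,5): δ = 127.69°  ·
  (4,6): δ = 85.23°  ·
  (5,6): δ = 137.54°  ·
antipodal pairs: 2

count = 2; pairs: (1,4), (2,5)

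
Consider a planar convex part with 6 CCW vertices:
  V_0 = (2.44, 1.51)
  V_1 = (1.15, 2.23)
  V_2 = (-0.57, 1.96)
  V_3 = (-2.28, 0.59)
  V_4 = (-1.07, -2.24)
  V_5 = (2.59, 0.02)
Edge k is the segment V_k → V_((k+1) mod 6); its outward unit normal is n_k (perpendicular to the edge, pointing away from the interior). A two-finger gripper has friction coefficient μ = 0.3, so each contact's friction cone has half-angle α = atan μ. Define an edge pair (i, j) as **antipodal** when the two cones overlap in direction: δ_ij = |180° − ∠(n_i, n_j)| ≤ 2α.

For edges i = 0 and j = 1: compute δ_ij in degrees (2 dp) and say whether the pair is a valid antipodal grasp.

α = atan 0.3 = 16.70°;  2α = 33.40°
edge 0: e_0 = (-1.29, +0.72);  n_0 = (+0.4874, +0.8732)
edge 1: e_1 = (-1.72, -0.27);  n_1 = (-0.1551, +0.9879)
∠(n_0, n_1) = 38.09°
δ = |180° − 38.09°| = 141.91°
141.91° > 2α = 33.40°  →  invalid

δ = 141.91°, invalid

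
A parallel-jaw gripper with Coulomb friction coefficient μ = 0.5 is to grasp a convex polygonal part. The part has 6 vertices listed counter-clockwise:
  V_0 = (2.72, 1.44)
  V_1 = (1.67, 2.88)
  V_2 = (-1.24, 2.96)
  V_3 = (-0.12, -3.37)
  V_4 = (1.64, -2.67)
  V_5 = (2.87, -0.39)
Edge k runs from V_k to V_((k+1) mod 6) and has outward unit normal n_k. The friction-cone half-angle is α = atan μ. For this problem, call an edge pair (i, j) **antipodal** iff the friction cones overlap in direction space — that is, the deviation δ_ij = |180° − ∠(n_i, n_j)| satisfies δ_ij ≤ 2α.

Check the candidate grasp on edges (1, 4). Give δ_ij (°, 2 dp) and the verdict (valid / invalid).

α = atan 0.5 = 26.57°;  2α = 53.13°
edge 1: e_1 = (-2.91, +0.08);  n_1 = (+0.0275, +0.9996)
edge 4: e_4 = (+1.23, +2.28);  n_4 = (+0.8801, -0.4748)
∠(n_1, n_4) = 116.77°
δ = |180° − 116.77°| = 63.23°
63.23° > 2α = 53.13°  →  invalid

δ = 63.23°, invalid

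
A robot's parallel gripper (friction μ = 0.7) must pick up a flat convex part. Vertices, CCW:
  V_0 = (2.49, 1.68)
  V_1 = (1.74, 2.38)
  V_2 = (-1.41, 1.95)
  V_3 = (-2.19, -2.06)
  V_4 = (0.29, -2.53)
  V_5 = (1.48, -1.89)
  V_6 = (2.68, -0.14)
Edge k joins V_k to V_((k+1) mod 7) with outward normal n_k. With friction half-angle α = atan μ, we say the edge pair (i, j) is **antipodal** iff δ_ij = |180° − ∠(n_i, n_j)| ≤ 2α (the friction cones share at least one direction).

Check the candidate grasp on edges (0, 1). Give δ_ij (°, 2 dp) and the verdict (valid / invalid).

α = atan 0.7 = 34.99°;  2α = 69.98°
edge 0: e_0 = (-0.75, +0.70);  n_0 = (+0.6823, +0.7311)
edge 1: e_1 = (-3.15, -0.43);  n_1 = (-0.1353, +0.9908)
∠(n_0, n_1) = 50.80°
δ = |180° − 50.80°| = 129.20°
129.20° > 2α = 69.98°  →  invalid

δ = 129.20°, invalid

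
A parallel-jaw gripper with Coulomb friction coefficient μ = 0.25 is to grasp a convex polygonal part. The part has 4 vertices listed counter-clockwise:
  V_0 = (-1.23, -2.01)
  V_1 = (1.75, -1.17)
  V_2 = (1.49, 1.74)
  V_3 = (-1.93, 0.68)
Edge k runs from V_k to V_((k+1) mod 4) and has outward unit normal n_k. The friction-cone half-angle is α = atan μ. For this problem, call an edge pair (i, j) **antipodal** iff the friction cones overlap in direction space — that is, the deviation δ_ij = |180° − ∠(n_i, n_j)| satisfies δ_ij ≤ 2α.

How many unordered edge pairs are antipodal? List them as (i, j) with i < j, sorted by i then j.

count = 2; pairs: (0,2), (1,3)

α = atan 0.25 = 14.04°;  2α = 28.07°
n_0 = (+0.2713, -0.9625)
n_1 = (+0.9960, +0.0890)
n_2 = (-0.2960, +0.9552)
n_3 = (-0.9678, -0.2518)
  (0,1): δ = 100.64°  ·
  (0,2): δ = 1.48°  ✓
  (0,3): δ = 88.84°  ·
  (1,2): δ = 77.89°  ·
  (1,3): δ = 9.48°  ✓
  (2,3): δ = 92.63°  ·
antipodal pairs: 2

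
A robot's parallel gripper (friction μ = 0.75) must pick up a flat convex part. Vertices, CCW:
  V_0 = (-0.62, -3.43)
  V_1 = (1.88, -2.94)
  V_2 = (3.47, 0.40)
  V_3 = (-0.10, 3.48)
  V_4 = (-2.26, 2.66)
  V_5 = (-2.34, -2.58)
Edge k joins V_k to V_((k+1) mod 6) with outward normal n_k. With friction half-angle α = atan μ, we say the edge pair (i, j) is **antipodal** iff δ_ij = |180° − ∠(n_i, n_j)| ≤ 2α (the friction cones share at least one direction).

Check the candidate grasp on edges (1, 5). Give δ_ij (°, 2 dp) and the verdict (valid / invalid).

δ = 89.16°, invalid

α = atan 0.75 = 36.87°;  2α = 73.74°
edge 1: e_1 = (+1.59, +3.34);  n_1 = (+0.9029, -0.4298)
edge 5: e_5 = (+1.72, -0.85);  n_5 = (-0.4430, -0.8965)
∠(n_1, n_5) = 90.84°
δ = |180° − 90.84°| = 89.16°
89.16° > 2α = 73.74°  →  invalid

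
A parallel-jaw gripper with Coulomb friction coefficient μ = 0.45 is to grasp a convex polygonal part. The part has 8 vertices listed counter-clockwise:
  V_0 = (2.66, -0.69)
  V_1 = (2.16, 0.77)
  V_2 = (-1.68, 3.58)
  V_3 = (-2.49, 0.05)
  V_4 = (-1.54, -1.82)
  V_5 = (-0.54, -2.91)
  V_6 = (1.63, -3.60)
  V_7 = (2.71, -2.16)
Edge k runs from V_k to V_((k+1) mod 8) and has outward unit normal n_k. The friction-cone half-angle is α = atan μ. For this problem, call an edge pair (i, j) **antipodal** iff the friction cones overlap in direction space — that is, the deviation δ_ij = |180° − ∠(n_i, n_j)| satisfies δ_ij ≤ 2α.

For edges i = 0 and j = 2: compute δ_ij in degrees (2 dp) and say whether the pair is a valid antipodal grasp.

α = atan 0.45 = 24.23°;  2α = 48.46°
edge 0: e_0 = (-0.50, +1.46);  n_0 = (+0.9461, +0.3240)
edge 2: e_2 = (-0.81, -3.53);  n_2 = (-0.9747, +0.2236)
∠(n_0, n_2) = 148.17°
δ = |180° − 148.17°| = 31.83°
31.83° ≤ 2α = 48.46°  →  valid

δ = 31.83°, valid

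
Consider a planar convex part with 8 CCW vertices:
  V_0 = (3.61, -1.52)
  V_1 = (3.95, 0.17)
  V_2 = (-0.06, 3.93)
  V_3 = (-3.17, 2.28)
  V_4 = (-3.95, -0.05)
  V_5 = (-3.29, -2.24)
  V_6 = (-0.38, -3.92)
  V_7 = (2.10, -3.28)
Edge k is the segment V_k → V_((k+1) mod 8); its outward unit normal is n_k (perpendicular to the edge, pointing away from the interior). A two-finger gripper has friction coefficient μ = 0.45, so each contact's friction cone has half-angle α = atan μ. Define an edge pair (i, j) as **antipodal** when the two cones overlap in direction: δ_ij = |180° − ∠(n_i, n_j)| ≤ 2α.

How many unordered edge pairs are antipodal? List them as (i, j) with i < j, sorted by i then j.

α = atan 0.45 = 24.23°;  2α = 48.46°
n_0 = (+0.9804, -0.1972)
n_1 = (+0.6840, +0.7295)
n_2 = (-0.4687, +0.8834)
n_3 = (-0.9483, +0.3174)
n_4 = (-0.9575, -0.2886)
n_5 = (-0.5000, -0.8660)
n_6 = (+0.2499, -0.9683)
n_7 = (+0.7590, -0.6511)
  (0,1): δ = 121.78°  ·
  (0,2): δ = 50.68°  ·
  (0,3): δ = 7.13°  ✓
  (0,4): δ = 28.15°  ✓
  (0,5): δ = 71.38°  ·
  (0,6): δ = 115.85°  ·
  (0,7): δ = 150.75°  ·
  (1,2): δ = 108.89°  ·
  (1,3): δ = 65.35°  ·
  (1,4): δ = 30.07°  ✓
  (1,5): δ = 13.16°  ✓
  (1,6): δ = 57.63°  ·
  (1,7): δ = 92.53°  ·
  (2,3): δ = 136.46°  ·
  (2,4): δ = 101.18°  ·
  (2,5): δ = 57.95°  ·
  (2,6): δ = 13.48°  ✓
  (2,7): δ = 21.42°  ✓
  (3,4): δ = 144.72°  ·
  (3,5): δ = 101.49°  ·
  (3,6): δ = 57.02°  ·
  (3,7): δ = 22.12°  ✓
  (4,5): δ = 136.77°  ·
  (4,6): δ = 92.30°  ·
  (4,7): δ = 57.40°  ·
  (5,6): δ = 135.53°  ·
  (5,7): δ = 100.63°  ·
  (6,7): δ = 145.10°  ·
antipodal pairs: 7

count = 7; pairs: (0,3), (0,4), (1,4), (1,5), (2,6), (2,7), (3,7)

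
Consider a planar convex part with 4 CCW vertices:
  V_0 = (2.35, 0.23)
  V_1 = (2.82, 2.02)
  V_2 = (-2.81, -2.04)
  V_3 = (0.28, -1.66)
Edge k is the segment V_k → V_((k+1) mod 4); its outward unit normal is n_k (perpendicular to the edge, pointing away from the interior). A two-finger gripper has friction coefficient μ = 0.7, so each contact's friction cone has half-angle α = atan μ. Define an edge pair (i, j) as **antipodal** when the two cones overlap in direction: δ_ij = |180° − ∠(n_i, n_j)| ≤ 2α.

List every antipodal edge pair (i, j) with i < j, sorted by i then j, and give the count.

count = 3; pairs: (0,1), (1,2), (1,3)

α = atan 0.7 = 34.99°;  2α = 69.98°
n_0 = (+0.9672, -0.2540)
n_1 = (-0.5849, +0.8111)
n_2 = (+0.1221, -0.9925)
n_3 = (+0.6743, -0.7385)
  (0,1): δ = 39.49°  ✓
  (0,2): δ = 111.72°  ·
  (0,3): δ = 147.11°  ·
  (1,2): δ = 28.79°  ✓
  (1,3): δ = 6.60°  ✓
  (2,3): δ = 144.61°  ·
antipodal pairs: 3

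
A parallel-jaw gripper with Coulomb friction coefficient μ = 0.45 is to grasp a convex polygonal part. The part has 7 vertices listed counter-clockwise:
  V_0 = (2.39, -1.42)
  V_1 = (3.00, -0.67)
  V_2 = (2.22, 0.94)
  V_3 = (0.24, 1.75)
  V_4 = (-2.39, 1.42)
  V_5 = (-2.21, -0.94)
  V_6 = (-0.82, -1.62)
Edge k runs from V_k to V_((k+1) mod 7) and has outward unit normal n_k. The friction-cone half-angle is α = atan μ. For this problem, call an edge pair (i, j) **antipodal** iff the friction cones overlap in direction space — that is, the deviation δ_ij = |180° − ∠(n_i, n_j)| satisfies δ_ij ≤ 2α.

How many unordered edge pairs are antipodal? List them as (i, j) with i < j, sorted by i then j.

count = 8; pairs: (0,3), (0,4), (1,4), (1,5), (2,5), (2,6), (3,5), (3,6)

α = atan 0.45 = 24.23°;  2α = 48.46°
n_0 = (+0.7758, -0.6310)
n_1 = (+0.8999, +0.4360)
n_2 = (+0.3786, +0.9255)
n_3 = (-0.1245, +0.9922)
n_4 = (-0.9971, -0.0761)
n_5 = (-0.4394, -0.8983)
n_6 = (+0.0622, -0.9981)
  (0,1): δ = 115.03°  ·
  (0,2): δ = 73.13°  ·
  (0,3): δ = 43.73°  ✓
  (0,4): δ = 43.48°  ✓
  (0,5): δ = 103.05°  ·
  (0,6): δ = 132.69°  ·
  (1,2): δ = 138.10°  ·
  (1,3): δ = 108.70°  ·
  (1,4): δ = 21.49°  ✓
  (1,5): δ = 38.08°  ✓
  (1,6): δ = 67.72°  ·
  (2,3): δ = 150.60°  ·
  (2,4): δ = 63.39°  ·
  (2,5): δ = 3.82°  ✓
  (2,6): δ = 25.81°  ✓
  (3,4): δ = 92.79°  ·
  (3,5): δ = 33.22°  ✓
  (3,6): δ = 3.59°  ✓
  (4,5): δ = 120.43°  ·
  (4,6): δ = 90.80°  ·
  (5,6): δ = 150.37°  ·
antipodal pairs: 8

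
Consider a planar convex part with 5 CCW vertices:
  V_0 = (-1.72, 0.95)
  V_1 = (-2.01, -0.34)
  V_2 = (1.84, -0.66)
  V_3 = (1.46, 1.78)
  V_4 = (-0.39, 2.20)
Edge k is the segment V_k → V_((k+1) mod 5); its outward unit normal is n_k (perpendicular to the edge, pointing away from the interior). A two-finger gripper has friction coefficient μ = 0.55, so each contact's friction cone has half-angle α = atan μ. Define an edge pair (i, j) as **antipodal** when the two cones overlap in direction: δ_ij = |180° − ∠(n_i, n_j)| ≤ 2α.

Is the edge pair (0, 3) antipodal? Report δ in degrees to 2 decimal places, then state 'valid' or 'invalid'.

δ = 89.88°, invalid

α = atan 0.55 = 28.81°;  2α = 57.62°
edge 0: e_0 = (-0.29, -1.29);  n_0 = (-0.9757, +0.2193)
edge 3: e_3 = (-1.85, +0.42);  n_3 = (+0.2214, +0.9752)
∠(n_0, n_3) = 90.12°
δ = |180° − 90.12°| = 89.88°
89.88° > 2α = 57.62°  →  invalid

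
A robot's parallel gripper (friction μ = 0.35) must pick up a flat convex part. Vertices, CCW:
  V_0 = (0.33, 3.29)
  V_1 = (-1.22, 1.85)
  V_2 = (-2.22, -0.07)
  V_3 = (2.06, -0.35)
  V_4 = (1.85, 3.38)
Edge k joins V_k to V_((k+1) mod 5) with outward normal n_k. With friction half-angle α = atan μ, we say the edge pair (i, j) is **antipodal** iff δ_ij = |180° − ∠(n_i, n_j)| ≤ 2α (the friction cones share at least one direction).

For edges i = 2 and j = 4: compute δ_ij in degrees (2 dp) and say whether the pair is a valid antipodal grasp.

δ = 7.13°, valid

α = atan 0.35 = 19.29°;  2α = 38.58°
edge 2: e_2 = (+4.28, -0.28);  n_2 = (-0.0653, -0.9979)
edge 4: e_4 = (-1.52, -0.09);  n_4 = (-0.0591, +0.9983)
∠(n_2, n_4) = 172.87°
δ = |180° − 172.87°| = 7.13°
7.13° ≤ 2α = 38.58°  →  valid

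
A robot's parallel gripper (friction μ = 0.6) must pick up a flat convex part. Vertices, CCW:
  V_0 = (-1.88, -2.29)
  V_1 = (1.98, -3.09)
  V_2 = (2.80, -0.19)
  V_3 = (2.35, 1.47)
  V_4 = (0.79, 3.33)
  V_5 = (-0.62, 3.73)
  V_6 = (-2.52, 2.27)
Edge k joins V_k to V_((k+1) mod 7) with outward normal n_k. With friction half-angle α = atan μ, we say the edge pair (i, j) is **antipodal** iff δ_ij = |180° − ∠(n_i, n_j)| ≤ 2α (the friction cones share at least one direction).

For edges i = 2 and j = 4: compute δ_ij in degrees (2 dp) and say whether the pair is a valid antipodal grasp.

δ = 121.01°, invalid

α = atan 0.6 = 30.96°;  2α = 61.93°
edge 2: e_2 = (-0.45, +1.66);  n_2 = (+0.9652, +0.2616)
edge 4: e_4 = (-1.41, +0.40);  n_4 = (+0.2729, +0.9620)
∠(n_2, n_4) = 58.99°
δ = |180° − 58.99°| = 121.01°
121.01° > 2α = 61.93°  →  invalid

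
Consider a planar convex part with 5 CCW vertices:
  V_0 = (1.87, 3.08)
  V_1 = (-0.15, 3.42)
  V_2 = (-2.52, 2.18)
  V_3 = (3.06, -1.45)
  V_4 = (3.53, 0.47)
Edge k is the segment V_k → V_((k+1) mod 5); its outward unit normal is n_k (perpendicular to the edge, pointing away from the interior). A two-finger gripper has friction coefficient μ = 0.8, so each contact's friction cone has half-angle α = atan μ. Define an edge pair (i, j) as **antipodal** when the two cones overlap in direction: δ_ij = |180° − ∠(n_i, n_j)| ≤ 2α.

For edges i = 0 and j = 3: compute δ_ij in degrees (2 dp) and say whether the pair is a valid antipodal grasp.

α = atan 0.8 = 38.66°;  2α = 77.32°
edge 0: e_0 = (-2.02, +0.34);  n_0 = (+0.1660, +0.9861)
edge 3: e_3 = (+0.47, +1.92);  n_3 = (+0.9713, -0.2378)
∠(n_0, n_3) = 94.20°
δ = |180° − 94.20°| = 85.80°
85.80° > 2α = 77.32°  →  invalid

δ = 85.80°, invalid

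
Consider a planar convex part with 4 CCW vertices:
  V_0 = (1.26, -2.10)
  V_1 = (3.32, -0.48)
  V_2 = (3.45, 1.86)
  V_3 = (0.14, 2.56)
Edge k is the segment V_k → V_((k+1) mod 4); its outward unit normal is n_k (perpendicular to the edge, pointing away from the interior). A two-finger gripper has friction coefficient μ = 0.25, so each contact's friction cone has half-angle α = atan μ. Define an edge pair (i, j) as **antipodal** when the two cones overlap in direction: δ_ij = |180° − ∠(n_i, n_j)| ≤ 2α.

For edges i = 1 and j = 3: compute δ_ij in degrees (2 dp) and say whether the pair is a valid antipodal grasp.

α = atan 0.25 = 14.04°;  2α = 28.07°
edge 1: e_1 = (+0.13, +2.34);  n_1 = (+0.9985, -0.0555)
edge 3: e_3 = (+1.12, -4.66);  n_3 = (-0.9723, -0.2337)
∠(n_1, n_3) = 163.31°
δ = |180° − 163.31°| = 16.69°
16.69° ≤ 2α = 28.07°  →  valid

δ = 16.69°, valid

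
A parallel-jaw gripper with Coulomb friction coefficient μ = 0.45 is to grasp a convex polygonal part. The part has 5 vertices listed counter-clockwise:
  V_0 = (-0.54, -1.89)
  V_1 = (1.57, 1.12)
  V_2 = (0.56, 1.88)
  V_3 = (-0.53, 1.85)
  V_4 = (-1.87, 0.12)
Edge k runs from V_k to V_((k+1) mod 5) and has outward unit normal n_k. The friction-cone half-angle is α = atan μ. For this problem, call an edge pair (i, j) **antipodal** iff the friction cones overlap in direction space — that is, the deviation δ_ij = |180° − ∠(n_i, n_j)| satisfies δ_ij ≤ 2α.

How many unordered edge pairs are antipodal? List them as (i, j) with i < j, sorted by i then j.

count = 2; pairs: (0,3), (1,4)

α = atan 0.45 = 24.23°;  2α = 48.46°
n_0 = (+0.8188, -0.5740)
n_1 = (+0.6013, +0.7990)
n_2 = (-0.0275, +0.9996)
n_3 = (-0.7906, +0.6124)
n_4 = (-0.8340, -0.5518)
  (0,1): δ = 91.93°  ·
  (0,2): δ = 53.39°  ·
  (0,3): δ = 2.73°  ✓
  (0,4): δ = 68.52°  ·
  (1,2): δ = 141.46°  ·
  (1,3): δ = 90.80°  ·
  (1,4): δ = 19.55°  ✓
  (2,3): δ = 129.34°  ·
  (2,4): δ = 58.08°  ·
  (3,4): δ = 108.75°  ·
antipodal pairs: 2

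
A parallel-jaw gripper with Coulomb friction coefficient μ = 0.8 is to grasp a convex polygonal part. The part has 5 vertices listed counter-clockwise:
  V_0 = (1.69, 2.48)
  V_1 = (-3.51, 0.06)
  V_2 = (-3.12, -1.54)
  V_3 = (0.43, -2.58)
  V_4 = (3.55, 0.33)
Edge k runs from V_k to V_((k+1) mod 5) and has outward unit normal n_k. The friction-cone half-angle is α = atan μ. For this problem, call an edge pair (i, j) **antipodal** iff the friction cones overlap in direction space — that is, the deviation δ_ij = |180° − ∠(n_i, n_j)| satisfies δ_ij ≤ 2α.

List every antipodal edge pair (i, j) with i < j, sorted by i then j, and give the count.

count = 5; pairs: (0,2), (0,3), (1,3), (1,4), (2,4)

α = atan 0.8 = 38.66°;  2α = 77.32°
n_0 = (-0.4219, +0.9066)
n_1 = (-0.9716, -0.2368)
n_2 = (-0.2811, -0.9597)
n_3 = (+0.6821, -0.7313)
n_4 = (+0.7563, +0.6543)
  (0,1): δ = 101.26°  ·
  (0,2): δ = 41.28°  ✓
  (0,3): δ = 18.05°  ✓
  (0,4): δ = 105.91°  ·
  (1,2): δ = 120.03°  ·
  (1,3): δ = 60.69°  ✓
  (1,4): δ = 27.16°  ✓
  (2,3): δ = 120.67°  ·
  (2,4): δ = 32.81°  ✓
  (3,4): δ = 92.14°  ·
antipodal pairs: 5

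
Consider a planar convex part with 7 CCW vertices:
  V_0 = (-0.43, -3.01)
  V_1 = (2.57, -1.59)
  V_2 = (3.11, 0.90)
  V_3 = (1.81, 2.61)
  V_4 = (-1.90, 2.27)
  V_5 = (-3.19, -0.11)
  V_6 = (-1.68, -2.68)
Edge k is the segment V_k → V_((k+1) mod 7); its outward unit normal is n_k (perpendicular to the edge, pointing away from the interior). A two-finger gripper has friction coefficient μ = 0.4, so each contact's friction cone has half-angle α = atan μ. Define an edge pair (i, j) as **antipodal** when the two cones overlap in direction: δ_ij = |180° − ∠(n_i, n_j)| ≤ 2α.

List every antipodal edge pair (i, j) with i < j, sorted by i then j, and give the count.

count = 7; pairs: (0,3), (0,4), (1,4), (1,5), (2,5), (2,6), (3,6)

α = atan 0.4 = 21.80°;  2α = 43.60°
n_0 = (+0.4278, -0.9039)
n_1 = (+0.9773, -0.2119)
n_2 = (+0.7961, +0.6052)
n_3 = (-0.0913, +0.9958)
n_4 = (-0.8792, +0.4765)
n_5 = (-0.8622, -0.5066)
n_6 = (-0.2553, -0.9669)
  (0,1): δ = 127.57°  ·
  (0,2): δ = 78.09°  ·
  (0,3): δ = 20.09°  ✓
  (0,4): δ = 36.21°  ✓
  (0,5): δ = 95.11°  ·
  (0,6): δ = 139.88°  ·
  (1,2): δ = 130.52°  ·
  (1,3): δ = 72.53°  ·
  (1,4): δ = 16.22°  ✓
  (1,5): δ = 42.67°  ✓
  (1,6): δ = 87.45°  ·
  (2,3): δ = 122.01°  ·
  (2,4): δ = 65.70°  ·
  (2,5): δ = 6.81°  ✓
  (2,6): δ = 37.97°  ✓
  (3,4): δ = 123.69°  ·
  (3,5): δ = 64.80°  ·
  (3,6): δ = 20.02°  ✓
  (4,5): δ = 121.11°  ·
  (4,6): δ = 76.33°  ·
  (5,6): δ = 135.22°  ·
antipodal pairs: 7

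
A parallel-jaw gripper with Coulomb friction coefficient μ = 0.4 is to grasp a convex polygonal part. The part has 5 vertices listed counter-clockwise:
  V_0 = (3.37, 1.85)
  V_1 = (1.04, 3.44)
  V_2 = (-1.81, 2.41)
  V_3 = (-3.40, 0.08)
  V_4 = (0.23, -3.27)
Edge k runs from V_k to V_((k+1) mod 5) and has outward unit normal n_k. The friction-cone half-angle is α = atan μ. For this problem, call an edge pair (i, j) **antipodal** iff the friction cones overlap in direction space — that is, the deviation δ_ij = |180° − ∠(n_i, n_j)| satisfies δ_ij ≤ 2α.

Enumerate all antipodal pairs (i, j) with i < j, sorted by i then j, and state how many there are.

α = atan 0.4 = 21.80°;  2α = 43.60°
n_0 = (+0.5637, +0.8260)
n_1 = (-0.3399, +0.9405)
n_2 = (-0.8260, +0.5637)
n_3 = (-0.6782, -0.7349)
n_4 = (+0.8525, -0.5228)
  (0,1): δ = 125.82°  ·
  (0,2): δ = 90.00°  ·
  (0,3): δ = 8.39°  ✓
  (0,4): δ = 92.79°  ·
  (1,2): δ = 144.18°  ·
  (1,3): δ = 62.57°  ·
  (1,4): δ = 38.61°  ✓
  (2,3): δ = 98.39°  ·
  (2,4): δ = 2.79°  ✓
  (3,4): δ = 78.82°  ·
antipodal pairs: 3

count = 3; pairs: (0,3), (1,4), (2,4)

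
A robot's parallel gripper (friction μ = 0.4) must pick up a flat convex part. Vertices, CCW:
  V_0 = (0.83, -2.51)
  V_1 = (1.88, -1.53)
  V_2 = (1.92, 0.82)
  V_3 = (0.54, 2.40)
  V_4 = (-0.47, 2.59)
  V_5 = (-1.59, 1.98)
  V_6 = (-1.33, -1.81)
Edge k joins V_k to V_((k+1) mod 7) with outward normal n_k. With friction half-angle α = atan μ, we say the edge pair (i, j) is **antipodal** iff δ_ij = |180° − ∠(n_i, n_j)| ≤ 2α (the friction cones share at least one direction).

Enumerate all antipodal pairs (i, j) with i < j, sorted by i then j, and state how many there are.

count = 5; pairs: (0,4), (1,5), (2,5), (2,6), (3,6)

α = atan 0.4 = 21.80°;  2α = 43.60°
n_0 = (+0.6823, -0.7311)
n_1 = (+0.9999, -0.0170)
n_2 = (+0.7532, +0.6578)
n_3 = (+0.1849, +0.9828)
n_4 = (-0.4783, +0.8782)
n_5 = (-0.9977, -0.0684)
n_6 = (-0.3083, -0.9513)
  (0,1): δ = 134.00°  ·
  (0,2): δ = 91.89°  ·
  (0,3): δ = 53.68°  ·
  (0,4): δ = 14.45°  ✓
  (0,5): δ = 50.90°  ·
  (0,6): δ = 119.02°  ·
  (1,2): δ = 137.89°  ·
  (1,3): δ = 99.68°  ·
  (1,4): δ = 60.45°  ·
  (1,5): δ = 4.90°  ✓
  (1,6): δ = 73.02°  ·
  (2,3): δ = 141.79°  ·
  (2,4): δ = 102.56°  ·
  (2,5): δ = 37.21°  ✓
  (2,6): δ = 30.91°  ✓
  (3,4): δ = 140.77°  ·
  (3,5): δ = 75.42°  ·
  (3,6): δ = 7.30°  ✓
  (4,5): δ = 114.65°  ·
  (4,6): δ = 46.53°  ·
  (5,6): δ = 111.88°  ·
antipodal pairs: 5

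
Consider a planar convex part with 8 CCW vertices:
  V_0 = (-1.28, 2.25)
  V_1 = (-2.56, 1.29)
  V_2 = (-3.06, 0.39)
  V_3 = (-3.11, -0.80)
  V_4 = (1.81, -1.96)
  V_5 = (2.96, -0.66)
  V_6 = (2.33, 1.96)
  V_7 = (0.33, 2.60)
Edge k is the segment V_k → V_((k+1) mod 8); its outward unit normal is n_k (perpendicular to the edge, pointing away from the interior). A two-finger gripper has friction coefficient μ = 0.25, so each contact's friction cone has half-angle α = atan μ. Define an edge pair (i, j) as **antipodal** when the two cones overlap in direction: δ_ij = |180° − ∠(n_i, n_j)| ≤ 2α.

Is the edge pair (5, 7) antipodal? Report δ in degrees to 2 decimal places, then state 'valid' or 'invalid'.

α = atan 0.25 = 14.04°;  2α = 28.07°
edge 5: e_5 = (-0.63, +2.62);  n_5 = (+0.9723, +0.2338)
edge 7: e_7 = (-1.61, -0.35);  n_7 = (-0.2124, +0.9772)
∠(n_5, n_7) = 88.74°
δ = |180° − 88.74°| = 91.26°
91.26° > 2α = 28.07°  →  invalid

δ = 91.26°, invalid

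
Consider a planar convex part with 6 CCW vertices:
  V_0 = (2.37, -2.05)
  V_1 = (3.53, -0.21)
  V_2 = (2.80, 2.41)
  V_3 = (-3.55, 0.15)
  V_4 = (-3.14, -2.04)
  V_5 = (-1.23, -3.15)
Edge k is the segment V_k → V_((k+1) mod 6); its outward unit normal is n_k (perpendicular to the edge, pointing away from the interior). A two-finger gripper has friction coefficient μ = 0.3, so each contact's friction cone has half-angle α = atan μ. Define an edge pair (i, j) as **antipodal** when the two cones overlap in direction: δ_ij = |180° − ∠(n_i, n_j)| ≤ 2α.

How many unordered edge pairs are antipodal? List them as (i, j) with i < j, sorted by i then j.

α = atan 0.3 = 16.70°;  2α = 33.40°
n_0 = (+0.8459, -0.5333)
n_1 = (+0.9633, +0.2684)
n_2 = (-0.3353, +0.9421)
n_3 = (-0.9829, -0.1840)
n_4 = (-0.5025, -0.8646)
n_5 = (+0.2922, -0.9564)
  (0,1): δ = 132.20°  ·
  (0,2): δ = 38.18°  ·
  (0,3): δ = 42.83°  ·
  (0,4): δ = 92.07°  ·
  (0,5): δ = 139.22°  ·
  (1,2): δ = 85.98°  ·
  (1,3): δ = 4.97°  ✓
  (1,4): δ = 44.27°  ·
  (1,5): δ = 91.42°  ·
  (2,3): δ = 98.99°  ·
  (2,4): δ = 49.75°  ·
  (2,5): δ = 2.60°  ✓
  (3,4): δ = 130.77°  ·
  (3,5): δ = 83.61°  ·
  (4,5): δ = 132.85°  ·
antipodal pairs: 2

count = 2; pairs: (1,3), (2,5)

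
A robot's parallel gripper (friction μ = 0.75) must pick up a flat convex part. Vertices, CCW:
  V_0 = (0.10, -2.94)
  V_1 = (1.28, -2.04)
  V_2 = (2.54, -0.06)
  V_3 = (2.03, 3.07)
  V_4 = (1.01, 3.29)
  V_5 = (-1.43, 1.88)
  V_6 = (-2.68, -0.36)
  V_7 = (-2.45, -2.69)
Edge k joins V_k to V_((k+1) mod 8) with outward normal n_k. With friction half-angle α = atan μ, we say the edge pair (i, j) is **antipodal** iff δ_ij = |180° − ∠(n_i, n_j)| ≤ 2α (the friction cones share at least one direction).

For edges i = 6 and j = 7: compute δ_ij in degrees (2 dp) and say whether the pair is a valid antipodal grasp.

α = atan 0.75 = 36.87°;  2α = 73.74°
edge 6: e_6 = (+0.23, -2.33);  n_6 = (-0.9952, -0.0982)
edge 7: e_7 = (+2.55, -0.25);  n_7 = (-0.0976, -0.9952)
∠(n_6, n_7) = 78.76°
δ = |180° − 78.76°| = 101.24°
101.24° > 2α = 73.74°  →  invalid

δ = 101.24°, invalid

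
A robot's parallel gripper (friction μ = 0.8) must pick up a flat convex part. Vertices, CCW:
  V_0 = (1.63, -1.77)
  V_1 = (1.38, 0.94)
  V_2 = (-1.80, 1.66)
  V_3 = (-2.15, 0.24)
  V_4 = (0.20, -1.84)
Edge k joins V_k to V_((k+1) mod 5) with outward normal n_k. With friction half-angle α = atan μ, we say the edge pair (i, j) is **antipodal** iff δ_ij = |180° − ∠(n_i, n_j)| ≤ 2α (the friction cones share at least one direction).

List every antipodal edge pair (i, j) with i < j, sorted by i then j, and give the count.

α = atan 0.8 = 38.66°;  2α = 77.32°
n_0 = (+0.9958, +0.0919)
n_1 = (+0.2208, +0.9753)
n_2 = (-0.9709, +0.2393)
n_3 = (-0.6628, -0.7488)
n_4 = (+0.0489, -0.9988)
  (0,1): δ = 108.03°  ·
  (0,2): δ = 19.12°  ✓
  (0,3): δ = 43.22°  ✓
  (0,4): δ = 87.53°  ·
  (1,2): δ = 91.09°  ·
  (1,3): δ = 28.75°  ✓
  (1,4): δ = 15.56°  ✓
  (2,3): δ = 117.67°  ·
  (2,4): δ = 73.35°  ✓
  (3,4): δ = 135.69°  ·
antipodal pairs: 5

count = 5; pairs: (0,2), (0,3), (1,3), (1,4), (2,4)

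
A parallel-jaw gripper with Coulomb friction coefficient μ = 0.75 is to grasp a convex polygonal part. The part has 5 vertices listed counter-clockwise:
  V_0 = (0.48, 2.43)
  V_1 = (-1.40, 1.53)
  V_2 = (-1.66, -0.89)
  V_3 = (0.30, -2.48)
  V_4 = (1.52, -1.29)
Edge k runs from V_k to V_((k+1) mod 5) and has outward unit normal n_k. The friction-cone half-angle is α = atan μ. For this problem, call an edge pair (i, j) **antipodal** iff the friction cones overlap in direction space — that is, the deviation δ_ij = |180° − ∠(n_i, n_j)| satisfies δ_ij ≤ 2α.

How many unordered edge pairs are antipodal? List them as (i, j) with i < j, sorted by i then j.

count = 5; pairs: (0,2), (0,3), (1,3), (1,4), (2,4)

α = atan 0.75 = 36.87°;  2α = 73.74°
n_0 = (-0.4318, +0.9020)
n_1 = (-0.9943, +0.1068)
n_2 = (-0.6300, -0.7766)
n_3 = (+0.6983, -0.7159)
n_4 = (+0.9631, +0.2692)
  (0,1): δ = 121.71°  ·
  (0,2): δ = 64.63°  ✓
  (0,3): δ = 18.71°  ✓
  (0,4): δ = 80.04°  ·
  (1,2): δ = 122.92°  ·
  (1,3): δ = 39.58°  ✓
  (1,4): δ = 21.75°  ✓
  (2,3): δ = 96.66°  ·
  (2,4): δ = 35.33°  ✓
  (3,4): δ = 118.67°  ·
antipodal pairs: 5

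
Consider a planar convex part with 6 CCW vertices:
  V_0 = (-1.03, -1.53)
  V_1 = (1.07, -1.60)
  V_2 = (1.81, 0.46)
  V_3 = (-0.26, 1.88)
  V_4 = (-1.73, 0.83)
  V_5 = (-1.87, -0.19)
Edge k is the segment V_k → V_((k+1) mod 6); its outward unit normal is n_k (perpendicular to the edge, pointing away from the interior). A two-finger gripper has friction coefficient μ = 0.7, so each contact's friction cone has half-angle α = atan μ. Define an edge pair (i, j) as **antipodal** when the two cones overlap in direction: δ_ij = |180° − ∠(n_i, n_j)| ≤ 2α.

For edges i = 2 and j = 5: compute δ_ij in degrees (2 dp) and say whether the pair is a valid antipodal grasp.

δ = 23.47°, valid

α = atan 0.7 = 34.99°;  2α = 69.98°
edge 2: e_2 = (-2.07, +1.42);  n_2 = (+0.5657, +0.8246)
edge 5: e_5 = (+0.84, -1.34);  n_5 = (-0.8473, -0.5311)
∠(n_2, n_5) = 156.53°
δ = |180° − 156.53°| = 23.47°
23.47° ≤ 2α = 69.98°  →  valid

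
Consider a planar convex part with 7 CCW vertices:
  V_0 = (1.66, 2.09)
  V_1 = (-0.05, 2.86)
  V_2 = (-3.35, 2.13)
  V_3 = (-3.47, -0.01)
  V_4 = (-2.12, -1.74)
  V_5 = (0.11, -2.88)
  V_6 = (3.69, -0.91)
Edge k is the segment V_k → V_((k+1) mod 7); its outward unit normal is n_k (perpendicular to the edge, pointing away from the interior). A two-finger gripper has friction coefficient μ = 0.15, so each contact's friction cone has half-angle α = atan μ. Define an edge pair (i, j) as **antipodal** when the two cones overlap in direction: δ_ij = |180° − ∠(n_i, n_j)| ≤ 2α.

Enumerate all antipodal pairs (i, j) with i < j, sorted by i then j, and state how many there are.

count = 3; pairs: (0,4), (1,5), (3,6)

α = atan 0.15 = 8.53°;  2α = 17.06°
n_0 = (+0.4106, +0.9118)
n_1 = (-0.2160, +0.9764)
n_2 = (-0.9984, +0.0560)
n_3 = (-0.7884, -0.6152)
n_4 = (-0.4552, -0.8904)
n_5 = (+0.4821, -0.8761)
n_6 = (+0.8282, +0.5604)
  (0,1): δ = 143.28°  ·
  (0,2): δ = 68.97°  ·
  (0,3): δ = 27.79°  ·
  (0,4): δ = 2.83°  ✓
  (0,5): δ = 53.06°  ·
  (0,6): δ = 148.33°  ·
  (1,2): δ = 105.68°  ·
  (1,3): δ = 64.51°  ·
  (1,4): δ = 39.55°  ·
  (1,5): δ = 16.35°  ✓
  (1,6): δ = 111.61°  ·
  (2,3): δ = 138.82°  ·
  (2,4): δ = 113.87°  ·
  (2,5): δ = 57.97°  ·
  (2,6): δ = 37.29°  ·
  (3,4): δ = 155.04°  ·
  (3,5): δ = 99.14°  ·
  (3,6): δ = 3.88°  ✓
  (4,5): δ = 124.10°  ·
  (4,6): δ = 28.84°  ·
  (5,6): δ = 84.74°  ·
antipodal pairs: 3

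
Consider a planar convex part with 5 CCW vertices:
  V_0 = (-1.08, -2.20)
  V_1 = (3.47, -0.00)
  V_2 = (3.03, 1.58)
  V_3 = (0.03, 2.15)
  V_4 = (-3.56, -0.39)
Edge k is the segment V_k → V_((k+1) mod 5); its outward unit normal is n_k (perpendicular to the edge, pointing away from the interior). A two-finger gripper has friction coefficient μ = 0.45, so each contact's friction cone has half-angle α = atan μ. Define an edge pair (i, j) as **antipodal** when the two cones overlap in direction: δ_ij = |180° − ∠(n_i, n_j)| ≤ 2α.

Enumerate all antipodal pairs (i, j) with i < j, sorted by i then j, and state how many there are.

count = 4; pairs: (0,2), (0,3), (1,4), (2,4)

α = atan 0.45 = 24.23°;  2α = 48.46°
n_0 = (+0.4353, -0.9003)
n_1 = (+0.9633, +0.2683)
n_2 = (+0.1867, +0.9824)
n_3 = (-0.5776, +0.8163)
n_4 = (-0.5895, -0.8077)
  (0,1): δ = 100.24°  ·
  (0,2): δ = 36.56°  ✓
  (0,3): δ = 9.48°  ✓
  (0,4): δ = 118.07°  ·
  (1,2): δ = 116.32°  ·
  (1,3): δ = 70.28°  ·
  (1,4): δ = 38.32°  ✓
  (2,3): δ = 133.96°  ·
  (2,4): δ = 25.37°  ✓
  (3,4): δ = 71.40°  ·
antipodal pairs: 4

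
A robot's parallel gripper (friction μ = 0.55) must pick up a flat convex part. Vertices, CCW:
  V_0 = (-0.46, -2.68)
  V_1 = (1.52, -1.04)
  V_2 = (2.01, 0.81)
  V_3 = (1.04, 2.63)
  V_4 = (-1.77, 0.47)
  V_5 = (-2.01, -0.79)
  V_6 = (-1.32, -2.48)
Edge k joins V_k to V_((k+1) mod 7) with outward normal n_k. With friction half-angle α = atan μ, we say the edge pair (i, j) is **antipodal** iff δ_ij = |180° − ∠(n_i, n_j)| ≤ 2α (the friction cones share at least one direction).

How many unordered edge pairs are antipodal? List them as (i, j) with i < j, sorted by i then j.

count = 9; pairs: (0,3), (0,4), (1,3), (1,4), (1,5), (2,4), (2,5), (2,6), (3,6)

α = atan 0.55 = 28.81°;  2α = 57.62°
n_0 = (+0.6379, -0.7701)
n_1 = (+0.9667, -0.2560)
n_2 = (+0.8825, +0.4703)
n_3 = (-0.6094, +0.7928)
n_4 = (-0.9823, +0.1871)
n_5 = (-0.9258, -0.3780)
n_6 = (-0.2265, -0.9740)
  (0,1): δ = 144.47°  ·
  (0,2): δ = 101.58°  ·
  (0,3): δ = 2.09°  ✓
  (0,4): δ = 39.58°  ✓
  (0,5): δ = 72.58°  ·
  (0,6): δ = 127.27°  ·
  (1,2): δ = 137.11°  ·
  (1,3): δ = 37.62°  ✓
  (1,4): δ = 4.05°  ✓
  (1,5): δ = 37.04°  ✓
  (1,6): δ = 91.74°  ·
  (2,3): δ = 80.51°  ·
  (2,4): δ = 38.84°  ✓
  (2,5): δ = 5.85°  ✓
  (2,6): δ = 48.85°  ✓
  (3,4): δ = 138.33°  ·
  (3,5): δ = 105.34°  ·
  (3,6): δ = 50.64°  ✓
  (4,5): δ = 147.01°  ·
  (4,6): δ = 92.31°  ·
  (5,6): δ = 125.30°  ·
antipodal pairs: 9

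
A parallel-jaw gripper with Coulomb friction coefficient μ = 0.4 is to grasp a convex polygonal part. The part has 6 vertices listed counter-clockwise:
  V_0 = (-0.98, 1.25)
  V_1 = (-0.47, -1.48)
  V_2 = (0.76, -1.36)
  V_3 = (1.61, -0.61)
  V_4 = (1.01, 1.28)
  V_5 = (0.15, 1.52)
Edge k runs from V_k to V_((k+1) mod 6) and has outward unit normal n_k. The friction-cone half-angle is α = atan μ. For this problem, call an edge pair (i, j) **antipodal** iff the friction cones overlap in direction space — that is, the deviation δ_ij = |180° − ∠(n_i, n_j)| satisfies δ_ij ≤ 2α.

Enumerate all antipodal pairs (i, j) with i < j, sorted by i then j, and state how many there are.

α = atan 0.4 = 21.80°;  2α = 43.60°
n_0 = (-0.9830, -0.1836)
n_1 = (+0.0971, -0.9953)
n_2 = (+0.6616, -0.7498)
n_3 = (+0.9531, +0.3026)
n_4 = (+0.2688, +0.9632)
n_5 = (-0.2324, +0.9726)
  (0,1): δ = 95.01°  ·
  (0,2): δ = 59.16°  ·
  (0,3): δ = 7.03°  ✓
  (0,4): δ = 63.83°  ·
  (0,5): δ = 92.86°  ·
  (1,2): δ = 144.15°  ·
  (1,3): δ = 77.96°  ·
  (1,4): δ = 21.17°  ✓
  (1,5): δ = 7.87°  ✓
  (2,3): δ = 113.81°  ·
  (2,4): δ = 57.02°  ·
  (2,5): δ = 27.99°  ✓
  (3,4): δ = 123.21°  ·
  (3,5): δ = 94.17°  ·
  (4,5): δ = 150.97°  ·
antipodal pairs: 4

count = 4; pairs: (0,3), (1,4), (1,5), (2,5)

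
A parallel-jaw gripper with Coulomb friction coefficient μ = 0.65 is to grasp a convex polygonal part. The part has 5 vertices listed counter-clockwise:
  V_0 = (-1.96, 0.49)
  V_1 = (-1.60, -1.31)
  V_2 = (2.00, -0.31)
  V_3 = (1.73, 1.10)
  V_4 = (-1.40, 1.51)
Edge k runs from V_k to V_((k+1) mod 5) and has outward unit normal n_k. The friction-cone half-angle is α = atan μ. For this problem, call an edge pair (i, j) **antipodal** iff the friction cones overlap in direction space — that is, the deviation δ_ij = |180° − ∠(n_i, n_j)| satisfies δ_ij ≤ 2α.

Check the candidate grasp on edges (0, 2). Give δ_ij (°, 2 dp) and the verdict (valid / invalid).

α = atan 0.65 = 33.02°;  2α = 66.05°
edge 0: e_0 = (+0.36, -1.80);  n_0 = (-0.9806, -0.1961)
edge 2: e_2 = (-0.27, +1.41);  n_2 = (+0.9822, +0.1881)
∠(n_0, n_2) = 179.53°
δ = |180° − 179.53°| = 0.47°
0.47° ≤ 2α = 66.05°  →  valid

δ = 0.47°, valid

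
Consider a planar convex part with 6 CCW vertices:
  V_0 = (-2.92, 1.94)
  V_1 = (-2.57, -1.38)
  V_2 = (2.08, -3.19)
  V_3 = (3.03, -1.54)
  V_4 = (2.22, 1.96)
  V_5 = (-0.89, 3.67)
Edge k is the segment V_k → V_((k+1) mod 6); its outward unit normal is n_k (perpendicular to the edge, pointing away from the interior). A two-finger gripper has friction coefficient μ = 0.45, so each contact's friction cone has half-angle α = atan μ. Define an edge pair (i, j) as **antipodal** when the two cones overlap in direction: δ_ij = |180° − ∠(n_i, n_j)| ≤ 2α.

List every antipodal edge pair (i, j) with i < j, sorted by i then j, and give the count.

count = 4; pairs: (0,2), (0,3), (1,4), (2,5)

α = atan 0.45 = 24.23°;  2α = 48.46°
n_0 = (-0.9945, -0.1048)
n_1 = (-0.3627, -0.9319)
n_2 = (+0.8666, -0.4990)
n_3 = (+0.9743, +0.2255)
n_4 = (+0.4818, +0.8763)
n_5 = (-0.6486, +0.7611)
  (0,1): δ = 117.29°  ·
  (0,2): δ = 35.95°  ✓
  (0,3): δ = 7.01°  ✓
  (0,4): δ = 55.18°  ·
  (0,5): δ = 124.42°  ·
  (1,2): δ = 98.66°  ·
  (1,3): δ = 55.70°  ·
  (1,4): δ = 7.54°  ✓
  (1,5): δ = 61.71°  ·
  (2,3): δ = 137.04°  ·
  (2,4): δ = 88.87°  ·
  (2,5): δ = 19.63°  ✓
  (3,4): δ = 131.83°  ·
  (3,5): δ = 62.59°  ·
  (4,5): δ = 110.76°  ·
antipodal pairs: 4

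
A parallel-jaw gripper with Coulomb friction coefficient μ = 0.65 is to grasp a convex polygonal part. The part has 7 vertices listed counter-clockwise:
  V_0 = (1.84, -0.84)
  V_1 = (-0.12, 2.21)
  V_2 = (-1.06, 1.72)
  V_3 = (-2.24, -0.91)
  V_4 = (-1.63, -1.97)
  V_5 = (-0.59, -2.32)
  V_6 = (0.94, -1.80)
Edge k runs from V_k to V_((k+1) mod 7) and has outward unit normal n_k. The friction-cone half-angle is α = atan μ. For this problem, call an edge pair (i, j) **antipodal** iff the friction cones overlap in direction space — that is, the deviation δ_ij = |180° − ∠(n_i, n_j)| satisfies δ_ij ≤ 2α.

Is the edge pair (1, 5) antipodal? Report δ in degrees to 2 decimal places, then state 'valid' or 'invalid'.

α = atan 0.65 = 33.02°;  2α = 66.05°
edge 1: e_1 = (-0.94, -0.49);  n_1 = (-0.4622, +0.8868)
edge 5: e_5 = (+1.53, +0.52);  n_5 = (+0.3218, -0.9468)
∠(n_1, n_5) = 171.24°
δ = |180° − 171.24°| = 8.76°
8.76° ≤ 2α = 66.05°  →  valid

δ = 8.76°, valid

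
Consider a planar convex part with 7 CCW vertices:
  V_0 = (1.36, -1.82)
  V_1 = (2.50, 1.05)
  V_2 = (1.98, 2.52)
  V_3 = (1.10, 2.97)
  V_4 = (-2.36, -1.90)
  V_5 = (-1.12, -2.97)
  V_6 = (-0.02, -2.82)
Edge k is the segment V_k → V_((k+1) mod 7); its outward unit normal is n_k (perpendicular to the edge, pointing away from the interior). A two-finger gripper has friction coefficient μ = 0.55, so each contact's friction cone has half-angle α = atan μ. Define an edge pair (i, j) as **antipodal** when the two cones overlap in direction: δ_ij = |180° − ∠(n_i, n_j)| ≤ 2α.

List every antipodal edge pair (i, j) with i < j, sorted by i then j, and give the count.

count = 7; pairs: (0,3), (1,3), (1,4), (2,4), (2,5), (3,5), (3,6)

α = atan 0.55 = 28.81°;  2α = 57.62°
n_0 = (+0.9294, -0.3692)
n_1 = (+0.9428, +0.3335)
n_2 = (+0.4553, +0.8903)
n_3 = (-0.8152, +0.5792)
n_4 = (-0.6533, -0.7571)
n_5 = (+0.1351, -0.9908)
n_6 = (+0.5868, -0.8097)
  (0,1): δ = 138.86°  ·
  (0,2): δ = 95.42°  ·
  (0,3): δ = 13.73°  ✓
  (0,4): δ = 70.87°  ·
  (0,5): δ = 119.43°  ·
  (0,6): δ = 147.59°  ·
  (1,2): δ = 136.56°  ·
  (1,3): δ = 54.87°  ✓
  (1,4): δ = 29.73°  ✓
  (1,5): δ = 78.28°  ·
  (1,6): δ = 106.45°  ·
  (2,3): δ = 98.31°  ·
  (2,4): δ = 13.71°  ✓
  (2,5): δ = 34.85°  ✓
  (2,6): δ = 63.01°  ·
  (3,4): δ = 95.40°  ·
  (3,5): δ = 46.84°  ✓
  (3,6): δ = 18.68°  ✓
  (4,5): δ = 131.44°  ·
  (4,6): δ = 103.28°  ·
  (5,6): δ = 151.84°  ·
antipodal pairs: 7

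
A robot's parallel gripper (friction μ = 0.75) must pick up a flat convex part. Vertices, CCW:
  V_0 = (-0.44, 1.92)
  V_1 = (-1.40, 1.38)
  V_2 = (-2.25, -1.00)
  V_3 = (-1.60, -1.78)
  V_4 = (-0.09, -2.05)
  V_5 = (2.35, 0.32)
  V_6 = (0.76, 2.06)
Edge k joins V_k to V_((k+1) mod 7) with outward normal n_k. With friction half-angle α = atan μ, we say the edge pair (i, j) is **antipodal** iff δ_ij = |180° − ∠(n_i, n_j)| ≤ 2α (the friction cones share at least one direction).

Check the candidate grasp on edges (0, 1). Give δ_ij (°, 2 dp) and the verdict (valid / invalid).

δ = 139.01°, invalid

α = atan 0.75 = 36.87°;  2α = 73.74°
edge 0: e_0 = (-0.96, -0.54);  n_0 = (-0.4903, +0.8716)
edge 1: e_1 = (-0.85, -2.38);  n_1 = (-0.9417, +0.3363)
∠(n_0, n_1) = 40.99°
δ = |180° − 40.99°| = 139.01°
139.01° > 2α = 73.74°  →  invalid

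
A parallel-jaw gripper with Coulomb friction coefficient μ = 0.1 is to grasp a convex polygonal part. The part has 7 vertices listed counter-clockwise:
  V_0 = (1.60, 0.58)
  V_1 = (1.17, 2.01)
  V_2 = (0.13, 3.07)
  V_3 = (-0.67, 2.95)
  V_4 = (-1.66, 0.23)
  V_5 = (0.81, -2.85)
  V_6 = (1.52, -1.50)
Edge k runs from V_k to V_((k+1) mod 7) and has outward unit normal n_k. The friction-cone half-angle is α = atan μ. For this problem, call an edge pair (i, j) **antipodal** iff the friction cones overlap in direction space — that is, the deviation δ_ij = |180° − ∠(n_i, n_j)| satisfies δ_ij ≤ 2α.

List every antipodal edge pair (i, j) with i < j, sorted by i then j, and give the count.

count = 2; pairs: (1,4), (3,5)

α = atan 0.1 = 5.71°;  2α = 11.42°
n_0 = (+0.9576, +0.2880)
n_1 = (+0.7138, +0.7003)
n_2 = (-0.1483, +0.9889)
n_3 = (-0.9397, +0.3420)
n_4 = (-0.7801, -0.6256)
n_5 = (+0.8851, -0.4655)
n_6 = (+0.9993, -0.0384)
  (0,1): δ = 152.28°  ·
  (0,2): δ = 98.21°  ·
  (0,3): δ = 36.74°  ·
  (0,4): δ = 21.99°  ·
  (0,5): δ = 135.52°  ·
  (0,6): δ = 161.06°  ·
  (1,2): δ = 125.92°  ·
  (1,3): δ = 64.45°  ·
  (1,4): δ = 5.73°  ✓
  (1,5): δ = 107.80°  ·
  (1,6): δ = 133.34°  ·
  (2,3): δ = 118.53°  ·
  (2,4): δ = 59.80°  ·
  (2,5): δ = 53.73°  ·
  (2,6): δ = 79.27°  ·
  (3,4): δ = 121.27°  ·
  (3,5): δ = 7.74°  ✓
  (3,6): δ = 17.80°  ·
  (4,5): δ = 66.47°  ·
  (4,6): δ = 40.93°  ·
  (5,6): δ = 154.46°  ·
antipodal pairs: 2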